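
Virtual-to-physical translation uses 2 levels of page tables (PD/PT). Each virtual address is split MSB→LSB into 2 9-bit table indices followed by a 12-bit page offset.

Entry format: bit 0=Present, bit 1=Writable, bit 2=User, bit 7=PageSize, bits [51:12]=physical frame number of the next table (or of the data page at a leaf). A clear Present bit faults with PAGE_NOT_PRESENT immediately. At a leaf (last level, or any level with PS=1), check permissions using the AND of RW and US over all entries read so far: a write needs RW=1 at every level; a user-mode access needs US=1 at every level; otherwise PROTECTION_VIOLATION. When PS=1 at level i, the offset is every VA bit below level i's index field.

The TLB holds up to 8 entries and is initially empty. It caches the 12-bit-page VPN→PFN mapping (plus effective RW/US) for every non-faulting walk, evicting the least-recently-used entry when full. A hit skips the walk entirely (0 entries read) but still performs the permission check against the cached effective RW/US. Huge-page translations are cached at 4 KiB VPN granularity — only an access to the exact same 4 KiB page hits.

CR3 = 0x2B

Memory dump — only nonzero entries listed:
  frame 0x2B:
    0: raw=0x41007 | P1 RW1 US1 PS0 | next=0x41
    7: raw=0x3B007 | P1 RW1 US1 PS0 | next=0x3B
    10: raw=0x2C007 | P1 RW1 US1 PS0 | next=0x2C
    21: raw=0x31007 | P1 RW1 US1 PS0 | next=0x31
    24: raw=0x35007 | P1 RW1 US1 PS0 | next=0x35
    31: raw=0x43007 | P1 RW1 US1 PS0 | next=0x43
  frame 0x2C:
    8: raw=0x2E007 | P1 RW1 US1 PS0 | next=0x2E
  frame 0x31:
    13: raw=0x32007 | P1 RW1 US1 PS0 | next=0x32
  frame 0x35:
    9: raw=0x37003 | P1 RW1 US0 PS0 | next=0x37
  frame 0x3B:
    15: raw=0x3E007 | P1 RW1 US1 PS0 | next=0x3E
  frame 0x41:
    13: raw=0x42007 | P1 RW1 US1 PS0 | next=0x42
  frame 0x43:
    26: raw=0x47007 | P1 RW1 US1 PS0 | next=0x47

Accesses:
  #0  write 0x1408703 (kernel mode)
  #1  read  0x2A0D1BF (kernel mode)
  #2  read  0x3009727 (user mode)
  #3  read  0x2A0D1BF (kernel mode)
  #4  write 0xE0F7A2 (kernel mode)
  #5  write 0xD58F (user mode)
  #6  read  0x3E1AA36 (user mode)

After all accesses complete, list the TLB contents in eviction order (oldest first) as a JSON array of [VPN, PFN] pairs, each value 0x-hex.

Walk each access:
#0 VA=0x1408703 (w,kernel):
  L0 @0x2B[10] → 0x2C007  P=1,RW=1,US=1,PS=0
  L1 @0x2C[8] → 0x2E007  P=1,RW=1,US=1,PS=0
  ⇒ phys 0x2E703  [2 reads]
#1 VA=0x2A0D1BF (r,kernel):
  L0 @0x2B[21] → 0x31007  P=1,RW=1,US=1,PS=0
  L1 @0x31[13] → 0x32007  P=1,RW=1,US=1,PS=0
  ⇒ phys 0x321BF  [2 reads]
#2 VA=0x3009727 (r,user):
  L0 @0x2B[24] → 0x35007  P=1,RW=1,US=1,PS=0
  L1 @0x35[9] → 0x37003  P=1,RW=1,US=0,PS=0
  ✗ PROTECTION_VIOLATION  [2 reads]
#3 VA=0x2A0D1BF (r,kernel):
  TLB hit vpn=0x2A0D → PA=0x321BF
#4 VA=0xE0F7A2 (w,kernel):
  L0 @0x2B[7] → 0x3B007  P=1,RW=1,US=1,PS=0
  L1 @0x3B[15] → 0x3E007  P=1,RW=1,US=1,PS=0
  ⇒ phys 0x3E7A2  [2 reads]
#5 VA=0xD58F (w,user):
  L0 @0x2B[0] → 0x41007  P=1,RW=1,US=1,PS=0
  L1 @0x41[13] → 0x42007  P=1,RW=1,US=1,PS=0
  ⇒ phys 0x4258F  [2 reads]
#6 VA=0x3E1AA36 (r,user):
  L0 @0x2B[31] → 0x43007  P=1,RW=1,US=1,PS=0
  L1 @0x43[26] → 0x47007  P=1,RW=1,US=1,PS=0
  ⇒ phys 0x47A36  [2 reads]

TLB: [["0x1408", "0x2E"], ["0x2A0D", "0x32"], ["0xE0F", "0x3E"], ["0xD", "0x42"], ["0x3E1A", "0x47"]]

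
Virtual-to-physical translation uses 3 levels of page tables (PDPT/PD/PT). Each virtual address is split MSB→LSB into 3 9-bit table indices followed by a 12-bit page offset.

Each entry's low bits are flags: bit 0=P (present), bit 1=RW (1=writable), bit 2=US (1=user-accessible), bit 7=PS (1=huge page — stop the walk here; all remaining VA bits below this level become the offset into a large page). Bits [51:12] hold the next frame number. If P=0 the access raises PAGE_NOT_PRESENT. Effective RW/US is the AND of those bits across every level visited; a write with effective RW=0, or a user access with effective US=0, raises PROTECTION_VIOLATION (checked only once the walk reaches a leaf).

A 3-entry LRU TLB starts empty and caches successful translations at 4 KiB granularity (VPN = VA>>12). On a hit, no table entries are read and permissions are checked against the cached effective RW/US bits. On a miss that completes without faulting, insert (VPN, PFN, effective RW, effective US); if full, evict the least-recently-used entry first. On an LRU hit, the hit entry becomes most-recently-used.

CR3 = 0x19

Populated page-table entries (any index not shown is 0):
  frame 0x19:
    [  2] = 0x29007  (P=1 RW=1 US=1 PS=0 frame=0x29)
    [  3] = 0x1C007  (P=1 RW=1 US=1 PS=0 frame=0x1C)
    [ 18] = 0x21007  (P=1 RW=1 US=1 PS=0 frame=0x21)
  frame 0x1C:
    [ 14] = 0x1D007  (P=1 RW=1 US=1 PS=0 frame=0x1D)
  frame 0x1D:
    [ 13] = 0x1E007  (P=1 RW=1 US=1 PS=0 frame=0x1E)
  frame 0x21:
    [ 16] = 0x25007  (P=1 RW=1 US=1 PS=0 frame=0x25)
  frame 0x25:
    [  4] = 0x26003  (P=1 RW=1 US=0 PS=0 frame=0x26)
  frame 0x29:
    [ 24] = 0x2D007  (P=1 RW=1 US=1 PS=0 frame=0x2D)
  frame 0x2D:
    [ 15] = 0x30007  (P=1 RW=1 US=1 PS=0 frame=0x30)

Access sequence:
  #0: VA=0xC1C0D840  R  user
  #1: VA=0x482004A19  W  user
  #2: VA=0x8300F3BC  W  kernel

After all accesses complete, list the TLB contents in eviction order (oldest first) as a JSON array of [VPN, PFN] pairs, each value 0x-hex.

Walk each access:
#0 VA=0xC1C0D840 (r,user):
  L0: frame=0x19 idx=3 entry=0x1C007 [P=1 RW=1 US=1 PS=0]
  L1: frame=0x1C idx=14 entry=0x1D007 [P=1 RW=1 US=1 PS=0]
  L2: frame=0x1D idx=13 entry=0x1E007 [P=1 RW=1 US=1 PS=0]
  → PA=0x1E840  (3 entries read)
#1 VA=0x482004A19 (w,user):
  L0: frame=0x19 idx=18 entry=0x21007 [P=1 RW=1 US=1 PS=0]
  L1: frame=0x21 idx=16 entry=0x25007 [P=1 RW=1 US=1 PS=0]
  L2: frame=0x25 idx=4 entry=0x26003 [P=1 RW=1 US=0 PS=0]
  → PROTECTION_VIOLATION  (3 entries read)
#2 VA=0x8300F3BC (w,kernel):
  L0: frame=0x19 idx=2 entry=0x29007 [P=1 RW=1 US=1 PS=0]
  L1: frame=0x29 idx=24 entry=0x2D007 [P=1 RW=1 US=1 PS=0]
  L2: frame=0x2D idx=15 entry=0x30007 [P=1 RW=1 US=1 PS=0]
  → PA=0x303BC  (3 entries read)

TLB: [["0xC1C0D", "0x1E"], ["0x8300F", "0x30"]]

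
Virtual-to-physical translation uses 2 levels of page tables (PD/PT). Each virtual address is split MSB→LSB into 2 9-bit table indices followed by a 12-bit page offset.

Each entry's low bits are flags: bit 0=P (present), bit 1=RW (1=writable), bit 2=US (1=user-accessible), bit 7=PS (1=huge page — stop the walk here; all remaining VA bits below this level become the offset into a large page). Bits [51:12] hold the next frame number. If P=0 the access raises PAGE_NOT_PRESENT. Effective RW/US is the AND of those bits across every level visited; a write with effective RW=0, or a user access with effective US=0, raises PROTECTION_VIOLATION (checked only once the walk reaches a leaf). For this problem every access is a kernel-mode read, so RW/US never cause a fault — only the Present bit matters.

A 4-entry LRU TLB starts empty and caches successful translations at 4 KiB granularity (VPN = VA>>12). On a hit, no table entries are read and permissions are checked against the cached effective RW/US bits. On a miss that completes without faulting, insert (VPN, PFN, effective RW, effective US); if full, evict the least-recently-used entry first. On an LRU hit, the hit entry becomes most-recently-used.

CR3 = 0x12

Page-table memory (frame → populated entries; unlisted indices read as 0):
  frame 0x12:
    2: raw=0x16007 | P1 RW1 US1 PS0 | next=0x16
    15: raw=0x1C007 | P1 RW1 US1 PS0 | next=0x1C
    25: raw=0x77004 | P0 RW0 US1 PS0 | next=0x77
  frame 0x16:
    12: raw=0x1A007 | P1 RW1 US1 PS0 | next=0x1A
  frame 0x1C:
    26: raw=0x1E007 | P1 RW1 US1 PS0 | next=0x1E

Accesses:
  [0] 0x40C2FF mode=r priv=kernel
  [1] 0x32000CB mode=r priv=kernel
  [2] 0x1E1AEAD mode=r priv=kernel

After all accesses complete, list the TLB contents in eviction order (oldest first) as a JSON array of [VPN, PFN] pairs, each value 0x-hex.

Per-access translation:
#0 VA=0x40C2FF (r,kernel):
  lvl0: tbl 0x12, slot 2 ⇒ 0x16007 (P1/RW1/US1/PS0)
  lvl1: tbl 0x16, slot 12 ⇒ 0x1A007 (P1/RW1/US1/PS0)
  ✓ 0x1A2FF  — 2 lookups
#1 VA=0x32000CB (r,kernel):
  lvl0: tbl 0x12, slot 25 ⇒ 0x77004 (P0/RW0/US1/PS0)
  → PAGE_NOT_PRESENT  (1 entries read)
#2 VA=0x1E1AEAD (r,kernel):
  lvl0: tbl 0x12, slot 15 ⇒ 0x1C007 (P1/RW1/US1/PS0)
  lvl1: tbl 0x1C, slot 26 ⇒ 0x1E007 (P1/RW1/US1/PS0)
  ✓ 0x1EEAD  — 2 lookups

TLB: [["0x40C", "0x1A"], ["0x1E1A", "0x1E"]]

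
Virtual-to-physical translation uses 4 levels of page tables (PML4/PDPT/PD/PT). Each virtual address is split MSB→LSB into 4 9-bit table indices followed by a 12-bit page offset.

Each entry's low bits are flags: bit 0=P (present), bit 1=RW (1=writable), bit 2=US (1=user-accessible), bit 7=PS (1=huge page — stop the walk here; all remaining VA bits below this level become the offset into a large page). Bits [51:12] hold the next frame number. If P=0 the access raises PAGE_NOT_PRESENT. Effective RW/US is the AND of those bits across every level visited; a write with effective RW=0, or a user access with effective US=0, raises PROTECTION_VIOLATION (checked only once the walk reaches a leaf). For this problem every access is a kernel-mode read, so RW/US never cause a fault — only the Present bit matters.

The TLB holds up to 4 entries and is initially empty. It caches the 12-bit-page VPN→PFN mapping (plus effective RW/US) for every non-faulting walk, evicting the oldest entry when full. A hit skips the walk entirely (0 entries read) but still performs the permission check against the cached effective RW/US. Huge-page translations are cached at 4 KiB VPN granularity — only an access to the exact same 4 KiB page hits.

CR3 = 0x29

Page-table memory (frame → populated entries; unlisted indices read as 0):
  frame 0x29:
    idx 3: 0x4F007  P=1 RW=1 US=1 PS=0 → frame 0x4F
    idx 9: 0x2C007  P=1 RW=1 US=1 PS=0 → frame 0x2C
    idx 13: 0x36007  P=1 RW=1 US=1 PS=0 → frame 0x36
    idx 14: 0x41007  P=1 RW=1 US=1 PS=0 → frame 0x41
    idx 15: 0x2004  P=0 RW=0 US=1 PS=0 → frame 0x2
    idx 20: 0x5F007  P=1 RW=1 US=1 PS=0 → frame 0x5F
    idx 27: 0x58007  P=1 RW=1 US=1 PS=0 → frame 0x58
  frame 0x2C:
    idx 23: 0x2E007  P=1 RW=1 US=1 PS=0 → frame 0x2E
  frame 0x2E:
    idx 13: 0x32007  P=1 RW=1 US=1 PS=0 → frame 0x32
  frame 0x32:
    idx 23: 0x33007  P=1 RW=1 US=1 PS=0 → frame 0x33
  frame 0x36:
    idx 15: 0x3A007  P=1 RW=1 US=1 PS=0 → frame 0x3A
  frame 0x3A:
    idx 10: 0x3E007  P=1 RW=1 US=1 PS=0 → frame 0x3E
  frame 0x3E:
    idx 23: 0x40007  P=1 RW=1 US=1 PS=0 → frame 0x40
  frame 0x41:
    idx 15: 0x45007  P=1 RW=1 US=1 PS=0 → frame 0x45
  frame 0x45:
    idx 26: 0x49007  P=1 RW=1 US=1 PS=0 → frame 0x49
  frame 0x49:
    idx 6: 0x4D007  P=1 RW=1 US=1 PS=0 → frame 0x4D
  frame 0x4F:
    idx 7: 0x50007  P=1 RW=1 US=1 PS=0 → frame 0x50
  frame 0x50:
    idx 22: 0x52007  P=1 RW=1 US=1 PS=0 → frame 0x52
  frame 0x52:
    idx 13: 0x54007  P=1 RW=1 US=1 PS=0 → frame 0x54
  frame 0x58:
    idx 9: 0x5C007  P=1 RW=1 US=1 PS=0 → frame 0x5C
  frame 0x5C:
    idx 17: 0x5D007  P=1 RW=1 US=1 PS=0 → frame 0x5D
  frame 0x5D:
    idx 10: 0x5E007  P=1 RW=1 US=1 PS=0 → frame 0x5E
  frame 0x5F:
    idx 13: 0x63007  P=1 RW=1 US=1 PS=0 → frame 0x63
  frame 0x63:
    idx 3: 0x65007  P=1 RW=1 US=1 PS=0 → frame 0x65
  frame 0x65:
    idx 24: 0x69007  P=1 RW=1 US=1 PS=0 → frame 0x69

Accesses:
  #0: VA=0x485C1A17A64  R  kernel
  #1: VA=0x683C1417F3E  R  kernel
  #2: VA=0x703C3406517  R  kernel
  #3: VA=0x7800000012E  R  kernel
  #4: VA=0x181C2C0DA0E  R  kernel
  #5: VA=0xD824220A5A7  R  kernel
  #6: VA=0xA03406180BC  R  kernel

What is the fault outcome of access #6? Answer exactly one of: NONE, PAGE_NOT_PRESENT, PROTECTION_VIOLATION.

Walk each access:
#0 VA=0x485C1A17A64 (r,kernel):
  L0 @0x29[9] → 0x2C007  P=1,RW=1,US=1,PS=0
  L1 @0x2C[23] → 0x2E007  P=1,RW=1,US=1,PS=0
  L2 @0x2E[13] → 0x32007  P=1,RW=1,US=1,PS=0
  L3 @0x32[23] → 0x33007  P=1,RW=1,US=1,PS=0
  → PA=0x33A64  (4 entries read)
#1 VA=0x683C1417F3E (r,kernel):
  L0 @0x29[13] → 0x36007  P=1,RW=1,US=1,PS=0
  L1 @0x36[15] → 0x3A007  P=1,RW=1,US=1,PS=0
  L2 @0x3A[10] → 0x3E007  P=1,RW=1,US=1,PS=0
  L3 @0x3E[23] → 0x40007  P=1,RW=1,US=1,PS=0
  → PA=0x40F3E  (4 entries read)
#2 VA=0x703C3406517 (r,kernel):
  L0 @0x29[14] → 0x41007  P=1,RW=1,US=1,PS=0
  L1 @0x41[15] → 0x45007  P=1,RW=1,US=1,PS=0
  L2 @0x45[26] → 0x49007  P=1,RW=1,US=1,PS=0
  L3 @0x49[6] → 0x4D007  P=1,RW=1,US=1,PS=0
  → PA=0x4D517  (4 entries read)
#3 VA=0x7800000012E (r,kernel):
  L0 @0x29[15] → 0x2004  P=0,RW=0,US=1,PS=0
  ✗ PAGE_NOT_PRESENT  [1 reads]
#4 VA=0x181C2C0DA0E (r,kernel):
  L0 @0x29[3] → 0x4F007  P=1,RW=1,US=1,PS=0
  L1 @0x4F[7] → 0x50007  P=1,RW=1,US=1,PS=0
  L2 @0x50[22] → 0x52007  P=1,RW=1,US=1,PS=0
  L3 @0x52[13] → 0x54007  P=1,RW=1,US=1,PS=0
  → PA=0x54A0E  (4 entries read)
#5 VA=0xD824220A5A7 (r,kernel):
  L0 @0x29[27] → 0x58007  P=1,RW=1,US=1,PS=0
  L1 @0x58[9] → 0x5C007  P=1,RW=1,US=1,PS=0
  L2 @0x5C[17] → 0x5D007  P=1,RW=1,US=1,PS=0
  L3 @0x5D[10] → 0x5E007  P=1,RW=1,US=1,PS=0
  → PA=0x5E5A7  (4 entries read)
#6 VA=0xA03406180BC (r,kernel):
  L0 @0x29[20] → 0x5F007  P=1,RW=1,US=1,PS=0
  L1 @0x5F[13] → 0x63007  P=1,RW=1,US=1,PS=0
  L2 @0x63[3] → 0x65007  P=1,RW=1,US=1,PS=0
  L3 @0x65[24] → 0x69007  P=1,RW=1,US=1,PS=0
  → PA=0x690BC  (4 entries read)

Access #6 fault: NONE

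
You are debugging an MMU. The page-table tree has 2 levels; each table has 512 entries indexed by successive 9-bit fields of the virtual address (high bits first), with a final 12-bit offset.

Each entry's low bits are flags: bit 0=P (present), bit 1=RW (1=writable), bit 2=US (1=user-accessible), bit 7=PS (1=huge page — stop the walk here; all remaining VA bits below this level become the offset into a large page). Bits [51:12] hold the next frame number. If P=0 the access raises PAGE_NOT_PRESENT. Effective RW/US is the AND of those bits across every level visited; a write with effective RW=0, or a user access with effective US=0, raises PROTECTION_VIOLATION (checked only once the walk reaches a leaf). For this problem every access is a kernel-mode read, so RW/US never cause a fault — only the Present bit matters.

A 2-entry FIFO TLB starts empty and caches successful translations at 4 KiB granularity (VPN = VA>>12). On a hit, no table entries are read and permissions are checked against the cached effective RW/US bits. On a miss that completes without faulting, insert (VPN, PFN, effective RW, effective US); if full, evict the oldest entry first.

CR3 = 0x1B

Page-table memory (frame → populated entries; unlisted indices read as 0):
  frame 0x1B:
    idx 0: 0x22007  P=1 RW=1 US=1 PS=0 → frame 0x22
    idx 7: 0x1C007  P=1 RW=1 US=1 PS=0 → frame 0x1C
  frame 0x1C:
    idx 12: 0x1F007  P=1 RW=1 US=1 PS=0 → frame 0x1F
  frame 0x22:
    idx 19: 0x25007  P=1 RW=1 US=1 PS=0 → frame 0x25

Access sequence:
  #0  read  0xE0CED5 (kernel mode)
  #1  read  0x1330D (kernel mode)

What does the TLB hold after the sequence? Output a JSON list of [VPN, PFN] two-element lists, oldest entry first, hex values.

Walk each access:
#0 VA=0xE0CED5 (r,kernel):
  [0] read 0x1B idx=7: raw=0x1C007 flags P=1 W=1 U=1 S=0
  [1] read 0x1C idx=12: raw=0x1F007 flags P=1 W=1 U=1 S=0
  ✓ 0x1FED5  — 2 lookups
#1 VA=0x1330D (r,kernel):
  [0] read 0x1B idx=0: raw=0x22007 flags P=1 W=1 U=1 S=0
  [1] read 0x22 idx=19: raw=0x25007 flags P=1 W=1 U=1 S=0
  ✓ 0x2530D  — 2 lookups

TLB: [["0xE0C", "0x1F"], ["0x13", "0x25"]]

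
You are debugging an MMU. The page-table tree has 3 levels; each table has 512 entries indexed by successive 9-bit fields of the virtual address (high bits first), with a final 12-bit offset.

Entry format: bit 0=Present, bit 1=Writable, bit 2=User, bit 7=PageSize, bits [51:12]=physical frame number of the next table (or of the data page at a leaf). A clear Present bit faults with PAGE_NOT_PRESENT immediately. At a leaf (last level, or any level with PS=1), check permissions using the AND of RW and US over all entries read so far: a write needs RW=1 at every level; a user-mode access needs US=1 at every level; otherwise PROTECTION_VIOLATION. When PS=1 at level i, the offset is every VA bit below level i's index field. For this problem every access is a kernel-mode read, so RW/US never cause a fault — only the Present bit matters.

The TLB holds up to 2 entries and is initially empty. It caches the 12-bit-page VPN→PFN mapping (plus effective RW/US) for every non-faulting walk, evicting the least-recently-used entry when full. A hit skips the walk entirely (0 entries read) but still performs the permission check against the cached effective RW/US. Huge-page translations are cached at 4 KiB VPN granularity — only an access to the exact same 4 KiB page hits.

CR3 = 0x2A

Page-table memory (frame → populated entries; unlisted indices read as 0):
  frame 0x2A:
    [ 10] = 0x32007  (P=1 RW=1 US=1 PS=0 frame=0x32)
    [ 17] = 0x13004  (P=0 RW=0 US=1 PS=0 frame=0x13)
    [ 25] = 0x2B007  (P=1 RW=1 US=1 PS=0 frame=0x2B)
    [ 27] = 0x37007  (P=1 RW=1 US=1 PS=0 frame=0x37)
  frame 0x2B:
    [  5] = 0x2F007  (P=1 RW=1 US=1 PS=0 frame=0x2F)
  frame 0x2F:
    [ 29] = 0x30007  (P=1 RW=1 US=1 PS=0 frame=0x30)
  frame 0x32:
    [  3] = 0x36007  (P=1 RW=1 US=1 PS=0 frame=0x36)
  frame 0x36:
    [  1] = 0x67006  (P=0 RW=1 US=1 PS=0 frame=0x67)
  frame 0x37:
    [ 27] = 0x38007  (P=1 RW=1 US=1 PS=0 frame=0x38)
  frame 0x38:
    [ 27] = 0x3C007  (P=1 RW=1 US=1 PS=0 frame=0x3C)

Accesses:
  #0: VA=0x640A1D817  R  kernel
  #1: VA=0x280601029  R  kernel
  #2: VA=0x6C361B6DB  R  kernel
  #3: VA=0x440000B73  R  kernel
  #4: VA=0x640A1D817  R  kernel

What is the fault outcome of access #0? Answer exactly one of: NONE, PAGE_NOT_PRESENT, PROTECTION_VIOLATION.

Walk each access:
#0 VA=0x640A1D817 (r,kernel):
  [0] read 0x2A idx=25: raw=0x2B007 flags P=1 W=1 U=1 S=0
  [1] read 0x2B idx=5: raw=0x2F007 flags P=1 W=1 U=1 S=0
  [2] read 0x2F idx=29: raw=0x30007 flags P=1 W=1 U=1 S=0
  ⇒ phys 0x30817  [3 reads]
#1 VA=0x280601029 (r,kernel):
  [0] read 0x2A idx=10: raw=0x32007 flags P=1 W=1 U=1 S=0
  [1] read 0x32 idx=3: raw=0x36007 flags P=1 W=1 U=1 S=0
  [2] read 0x36 idx=1: raw=0x67006 flags P=0 W=1 U=1 S=0
  ✗ PAGE_NOT_PRESENT  [3 reads]
#2 VA=0x6C361B6DB (r,kernel):
  [0] read 0x2A idx=27: raw=0x37007 flags P=1 W=1 U=1 S=0
  [1] read 0x37 idx=27: raw=0x38007 flags P=1 W=1 U=1 S=0
  [2] read 0x38 idx=27: raw=0x3C007 flags P=1 W=1 U=1 S=0
  ⇒ phys 0x3C6DB  [3 reads]
#3 VA=0x440000B73 (r,kernel):
  [0] read 0x2A idx=17: raw=0x13004 flags P=0 W=0 U=1 S=0
  ✗ PAGE_NOT_PRESENT  [1 reads]
#4 VA=0x640A1D817 (r,kernel):
  TLB hit vpn=0x640A1D → PA=0x30817

Access #0 fault: NONE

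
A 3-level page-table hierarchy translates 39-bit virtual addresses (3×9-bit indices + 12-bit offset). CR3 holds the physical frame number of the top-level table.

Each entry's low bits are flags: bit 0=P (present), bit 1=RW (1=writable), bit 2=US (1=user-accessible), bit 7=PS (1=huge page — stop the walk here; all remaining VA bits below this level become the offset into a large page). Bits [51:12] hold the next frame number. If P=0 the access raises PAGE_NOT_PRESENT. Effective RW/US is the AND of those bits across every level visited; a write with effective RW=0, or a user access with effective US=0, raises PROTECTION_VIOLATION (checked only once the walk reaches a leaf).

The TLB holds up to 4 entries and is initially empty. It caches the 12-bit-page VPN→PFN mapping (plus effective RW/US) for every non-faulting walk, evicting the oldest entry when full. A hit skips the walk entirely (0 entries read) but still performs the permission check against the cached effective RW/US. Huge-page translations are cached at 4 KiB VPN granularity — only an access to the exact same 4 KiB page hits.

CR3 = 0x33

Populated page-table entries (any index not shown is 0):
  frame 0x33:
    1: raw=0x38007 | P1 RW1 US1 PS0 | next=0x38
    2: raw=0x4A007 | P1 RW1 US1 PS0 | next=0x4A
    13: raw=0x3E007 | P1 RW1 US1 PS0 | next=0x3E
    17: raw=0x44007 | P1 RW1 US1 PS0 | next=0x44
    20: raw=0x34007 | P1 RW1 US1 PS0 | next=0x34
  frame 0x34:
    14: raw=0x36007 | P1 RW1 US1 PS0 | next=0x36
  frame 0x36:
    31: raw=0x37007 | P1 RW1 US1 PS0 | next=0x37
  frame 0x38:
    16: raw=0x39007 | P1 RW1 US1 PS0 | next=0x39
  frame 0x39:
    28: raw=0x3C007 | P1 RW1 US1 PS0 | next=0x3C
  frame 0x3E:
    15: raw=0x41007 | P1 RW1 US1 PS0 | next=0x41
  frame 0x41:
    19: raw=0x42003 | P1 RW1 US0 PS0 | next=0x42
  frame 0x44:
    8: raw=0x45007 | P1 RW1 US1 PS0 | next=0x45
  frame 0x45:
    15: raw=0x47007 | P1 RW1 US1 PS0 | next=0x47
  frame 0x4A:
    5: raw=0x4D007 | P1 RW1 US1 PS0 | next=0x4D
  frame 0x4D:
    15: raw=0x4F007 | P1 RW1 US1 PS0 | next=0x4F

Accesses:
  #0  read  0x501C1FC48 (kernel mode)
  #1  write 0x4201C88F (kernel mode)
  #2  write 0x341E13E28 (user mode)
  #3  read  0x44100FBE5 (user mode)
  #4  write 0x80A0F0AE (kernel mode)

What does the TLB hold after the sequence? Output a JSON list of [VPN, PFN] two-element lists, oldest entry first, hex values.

Walk each access:
#0 VA=0x501C1FC48 (r,kernel):
  L0: frame=0x33 idx=20 entry=0x34007 [P=1 RW=1 US=1 PS=0]
  L1: frame=0x34 idx=14 entry=0x36007 [P=1 RW=1 US=1 PS=0]
  L2: frame=0x36 idx=31 entry=0x37007 [P=1 RW=1 US=1 PS=0]
  ✓ 0x37C48  — 3 lookups
#1 VA=0x4201C88F (w,kernel):
  L0: frame=0x33 idx=1 entry=0x38007 [P=1 RW=1 US=1 PS=0]
  L1: frame=0x38 idx=16 entry=0x39007 [P=1 RW=1 US=1 PS=0]
  L2: frame=0x39 idx=28 entry=0x3C007 [P=1 RW=1 US=1 PS=0]
  ✓ 0x3C88F  — 3 lookups
#2 VA=0x341E13E28 (w,user):
  L0: frame=0x33 idx=13 entry=0x3E007 [P=1 RW=1 US=1 PS=0]
  L1: frame=0x3E idx=15 entry=0x41007 [P=1 RW=1 US=1 PS=0]
  L2: frame=0x41 idx=19 entry=0x42003 [P=1 RW=1 US=0 PS=0]
  ✗ PROTECTION_VIOLATION  [3 reads]
#3 VA=0x44100FBE5 (r,user):
  L0: frame=0x33 idx=17 entry=0x44007 [P=1 RW=1 US=1 PS=0]
  L1: frame=0x44 idx=8 entry=0x45007 [P=1 RW=1 US=1 PS=0]
  L2: frame=0x45 idx=15 entry=0x47007 [P=1 RW=1 US=1 PS=0]
  ✓ 0x47BE5  — 3 lookups
#4 VA=0x80A0F0AE (w,kernel):
  L0: frame=0x33 idx=2 entry=0x4A007 [P=1 RW=1 US=1 PS=0]
  L1: frame=0x4A idx=5 entry=0x4D007 [P=1 RW=1 US=1 PS=0]
  L2: frame=0x4D idx=15 entry=0x4F007 [P=1 RW=1 US=1 PS=0]
  ✓ 0x4F0AE  — 3 lookups

TLB: [["0x501C1F", "0x37"], ["0x4201C", "0x3C"], ["0x44100F", "0x47"], ["0x80A0F", "0x4F"]]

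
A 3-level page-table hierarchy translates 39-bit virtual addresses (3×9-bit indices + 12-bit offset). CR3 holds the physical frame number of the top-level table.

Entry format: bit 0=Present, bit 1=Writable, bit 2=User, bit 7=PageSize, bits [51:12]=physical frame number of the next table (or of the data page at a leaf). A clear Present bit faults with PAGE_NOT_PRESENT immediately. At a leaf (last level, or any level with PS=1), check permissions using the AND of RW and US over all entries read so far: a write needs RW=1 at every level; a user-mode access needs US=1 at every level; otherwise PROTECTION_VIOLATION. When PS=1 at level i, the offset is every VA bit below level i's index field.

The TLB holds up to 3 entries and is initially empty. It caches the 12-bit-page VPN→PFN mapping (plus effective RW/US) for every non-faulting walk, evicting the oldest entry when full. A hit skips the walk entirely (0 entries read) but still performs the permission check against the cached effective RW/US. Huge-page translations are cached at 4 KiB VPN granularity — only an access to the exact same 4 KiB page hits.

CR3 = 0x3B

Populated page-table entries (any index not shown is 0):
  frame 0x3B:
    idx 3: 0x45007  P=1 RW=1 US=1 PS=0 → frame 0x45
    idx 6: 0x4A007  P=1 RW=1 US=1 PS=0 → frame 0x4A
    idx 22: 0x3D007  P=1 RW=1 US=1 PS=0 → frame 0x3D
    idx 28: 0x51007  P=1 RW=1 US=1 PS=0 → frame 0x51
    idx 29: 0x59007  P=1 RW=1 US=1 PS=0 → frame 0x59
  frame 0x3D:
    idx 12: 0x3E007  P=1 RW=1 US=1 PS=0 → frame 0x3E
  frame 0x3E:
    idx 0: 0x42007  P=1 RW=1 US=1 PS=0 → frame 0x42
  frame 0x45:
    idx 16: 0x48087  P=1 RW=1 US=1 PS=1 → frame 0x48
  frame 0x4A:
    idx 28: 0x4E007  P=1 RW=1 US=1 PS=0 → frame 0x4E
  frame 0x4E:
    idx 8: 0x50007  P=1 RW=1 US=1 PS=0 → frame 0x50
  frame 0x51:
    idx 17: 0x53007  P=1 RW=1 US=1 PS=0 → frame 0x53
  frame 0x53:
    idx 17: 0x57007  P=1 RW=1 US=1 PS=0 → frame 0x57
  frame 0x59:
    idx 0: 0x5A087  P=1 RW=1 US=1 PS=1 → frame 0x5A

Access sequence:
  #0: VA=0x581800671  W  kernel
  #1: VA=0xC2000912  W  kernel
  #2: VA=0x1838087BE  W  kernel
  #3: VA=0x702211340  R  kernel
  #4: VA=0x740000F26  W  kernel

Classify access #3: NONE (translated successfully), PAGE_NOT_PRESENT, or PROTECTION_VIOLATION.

Walk each access:
#0 VA=0x581800671 (w,kernel):
  L0 @0x3B[22] → 0x3D007  P=1,RW=1,US=1,PS=0
  L1 @0x3D[12] → 0x3E007  P=1,RW=1,US=1,PS=0
  L2 @0x3E[0] → 0x42007  P=1,RW=1,US=1,PS=0
  ✓ 0x42671  — 3 lookups
#1 VA=0xC2000912 (w,kernel):
  L0 @0x3B[3] → 0x45007  P=1,RW=1,US=1,PS=0
  L1 @0x45[16] → 0x48087  P=1,RW=1,US=1,PS=1
  ✓ 0x48912 (huge @L1)  — 2 lookups
#2 VA=0x1838087BE (w,kernel):
  L0 @0x3B[6] → 0x4A007  P=1,RW=1,US=1,PS=0
  L1 @0x4A[28] → 0x4E007  P=1,RW=1,US=1,PS=0
  L2 @0x4E[8] → 0x50007  P=1,RW=1,US=1,PS=0
  ✓ 0x507BE  — 3 lookups
#3 VA=0x702211340 (r,kernel):
  L0 @0x3B[28] → 0x51007  P=1,RW=1,US=1,PS=0
  L1 @0x51[17] → 0x53007  P=1,RW=1,US=1,PS=0
  L2 @0x53[17] → 0x57007  P=1,RW=1,US=1,PS=0
  ✓ 0x57340  — 3 lookups
#4 VA=0x740000F26 (w,kernel):
  L0 @0x3B[29] → 0x59007  P=1,RW=1,US=1,PS=0
  L1 @0x59[0] → 0x5A087  P=1,RW=1,US=1,PS=1
  ✓ 0x5AF26 (huge @L1)  — 2 lookups

Access #3 fault: NONE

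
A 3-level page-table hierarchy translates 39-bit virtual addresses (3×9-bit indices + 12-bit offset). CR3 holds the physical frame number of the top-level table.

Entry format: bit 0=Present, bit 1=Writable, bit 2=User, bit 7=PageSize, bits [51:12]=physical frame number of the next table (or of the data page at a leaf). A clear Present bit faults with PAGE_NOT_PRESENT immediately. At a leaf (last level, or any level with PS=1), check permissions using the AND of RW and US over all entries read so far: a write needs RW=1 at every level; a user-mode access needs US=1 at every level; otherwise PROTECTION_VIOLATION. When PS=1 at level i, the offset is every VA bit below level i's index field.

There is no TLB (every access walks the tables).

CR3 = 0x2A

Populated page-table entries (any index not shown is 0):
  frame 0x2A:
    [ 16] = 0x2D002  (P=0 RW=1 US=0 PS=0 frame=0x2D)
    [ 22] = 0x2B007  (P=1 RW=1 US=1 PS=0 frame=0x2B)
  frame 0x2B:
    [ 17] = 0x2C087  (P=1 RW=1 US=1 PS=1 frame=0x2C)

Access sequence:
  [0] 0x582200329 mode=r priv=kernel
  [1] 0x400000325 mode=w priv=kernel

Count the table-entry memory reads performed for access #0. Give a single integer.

Walk each access:
#0 VA=0x582200329 (r,kernel):
  [0] read 0x2A idx=22: raw=0x2B007 flags P=1 W=1 U=1 S=0
  [1] read 0x2B idx=17: raw=0x2C087 flags P=1 W=1 U=1 S=1
  ⇒ phys 0x2C329 (huge @L1)  [2 reads]
#1 VA=0x400000325 (w,kernel):
  [0] read 0x2A idx=16: raw=0x2D002 flags P=0 W=1 U=0 S=0
  → PAGE_NOT_PRESENT  (1 entries read)

Entries read for #0: 2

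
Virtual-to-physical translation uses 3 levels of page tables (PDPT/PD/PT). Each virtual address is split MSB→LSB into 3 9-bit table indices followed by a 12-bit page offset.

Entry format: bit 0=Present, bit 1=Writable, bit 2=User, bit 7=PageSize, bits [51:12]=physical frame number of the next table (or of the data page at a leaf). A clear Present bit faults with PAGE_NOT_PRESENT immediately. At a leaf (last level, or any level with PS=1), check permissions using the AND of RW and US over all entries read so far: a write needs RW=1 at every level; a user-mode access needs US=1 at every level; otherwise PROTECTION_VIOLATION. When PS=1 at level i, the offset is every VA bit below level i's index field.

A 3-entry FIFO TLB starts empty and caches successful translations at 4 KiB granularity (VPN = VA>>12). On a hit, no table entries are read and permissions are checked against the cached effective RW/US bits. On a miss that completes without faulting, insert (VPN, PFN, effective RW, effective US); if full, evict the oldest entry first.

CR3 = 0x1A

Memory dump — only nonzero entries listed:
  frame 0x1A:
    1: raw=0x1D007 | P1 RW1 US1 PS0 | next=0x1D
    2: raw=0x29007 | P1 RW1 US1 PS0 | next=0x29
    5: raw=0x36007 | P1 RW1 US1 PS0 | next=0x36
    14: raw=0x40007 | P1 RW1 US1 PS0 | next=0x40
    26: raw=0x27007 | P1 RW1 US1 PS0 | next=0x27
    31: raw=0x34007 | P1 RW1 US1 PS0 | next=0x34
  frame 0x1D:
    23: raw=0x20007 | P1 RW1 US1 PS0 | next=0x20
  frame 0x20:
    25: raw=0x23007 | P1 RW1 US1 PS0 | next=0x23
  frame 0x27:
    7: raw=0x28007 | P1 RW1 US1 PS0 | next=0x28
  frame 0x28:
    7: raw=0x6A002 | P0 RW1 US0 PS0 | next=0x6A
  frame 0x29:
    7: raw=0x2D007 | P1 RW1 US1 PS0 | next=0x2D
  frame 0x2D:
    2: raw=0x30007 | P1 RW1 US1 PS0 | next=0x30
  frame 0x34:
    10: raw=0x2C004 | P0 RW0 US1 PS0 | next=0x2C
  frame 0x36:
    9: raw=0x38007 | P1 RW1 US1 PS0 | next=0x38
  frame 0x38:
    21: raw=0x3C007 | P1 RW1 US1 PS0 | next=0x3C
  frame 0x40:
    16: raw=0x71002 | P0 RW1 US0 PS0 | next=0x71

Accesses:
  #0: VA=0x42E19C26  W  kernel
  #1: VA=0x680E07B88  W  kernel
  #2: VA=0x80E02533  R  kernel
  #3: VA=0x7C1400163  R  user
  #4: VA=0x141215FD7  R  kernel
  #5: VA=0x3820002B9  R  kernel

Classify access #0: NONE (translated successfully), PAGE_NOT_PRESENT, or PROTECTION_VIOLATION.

Walk each access:
#0 VA=0x42E19C26 (w,kernel):
  L0 @0x1A[1] → 0x1D007  P=1,RW=1,US=1,PS=0
  L1 @0x1D[23] → 0x20007  P=1,RW=1,US=1,PS=0
  L2 @0x20[25] → 0x23007  P=1,RW=1,US=1,PS=0
  ✓ 0x23C26  — 3 lookups
#1 VA=0x680E07B88 (w,kernel):
  L0 @0x1A[26] → 0x27007  P=1,RW=1,US=1,PS=0
  L1 @0x27[7] → 0x28007  P=1,RW=1,US=1,PS=0
  L2 @0x28[7] → 0x6A002  P=0,RW=1,US=0,PS=0
  ✗ PAGE_NOT_PRESENT  [3 reads]
#2 VA=0x80E02533 (r,kernel):
  L0 @0x1A[2] → 0x29007  P=1,RW=1,US=1,PS=0
  L1 @0x29[7] → 0x2D007  P=1,RW=1,US=1,PS=0
  L2 @0x2D[2] → 0x30007  P=1,RW=1,US=1,PS=0
  ✓ 0x30533  — 3 lookups
#3 VA=0x7C1400163 (r,user):
  L0 @0x1A[31] → 0x34007  P=1,RW=1,US=1,PS=0
  L1 @0x34[10] → 0x2C004  P=0,RW=0,US=1,PS=0
  ✗ PAGE_NOT_PRESENT  [2 reads]
#4 VA=0x141215FD7 (r,kernel):
  L0 @0x1A[5] → 0x36007  P=1,RW=1,US=1,PS=0
  L1 @0x36[9] → 0x38007  P=1,RW=1,US=1,PS=0
  L2 @0x38[21] → 0x3C007  P=1,RW=1,US=1,PS=0
  ✓ 0x3CFD7  — 3 lookups
#5 VA=0x3820002B9 (r,kernel):
  L0 @0x1A[14] → 0x40007  P=1,RW=1,US=1,PS=0
  L1 @0x40[16] → 0x71002  P=0,RW=1,US=0,PS=0
  ✗ PAGE_NOT_PRESENT  [2 reads]

Access #0 fault: NONE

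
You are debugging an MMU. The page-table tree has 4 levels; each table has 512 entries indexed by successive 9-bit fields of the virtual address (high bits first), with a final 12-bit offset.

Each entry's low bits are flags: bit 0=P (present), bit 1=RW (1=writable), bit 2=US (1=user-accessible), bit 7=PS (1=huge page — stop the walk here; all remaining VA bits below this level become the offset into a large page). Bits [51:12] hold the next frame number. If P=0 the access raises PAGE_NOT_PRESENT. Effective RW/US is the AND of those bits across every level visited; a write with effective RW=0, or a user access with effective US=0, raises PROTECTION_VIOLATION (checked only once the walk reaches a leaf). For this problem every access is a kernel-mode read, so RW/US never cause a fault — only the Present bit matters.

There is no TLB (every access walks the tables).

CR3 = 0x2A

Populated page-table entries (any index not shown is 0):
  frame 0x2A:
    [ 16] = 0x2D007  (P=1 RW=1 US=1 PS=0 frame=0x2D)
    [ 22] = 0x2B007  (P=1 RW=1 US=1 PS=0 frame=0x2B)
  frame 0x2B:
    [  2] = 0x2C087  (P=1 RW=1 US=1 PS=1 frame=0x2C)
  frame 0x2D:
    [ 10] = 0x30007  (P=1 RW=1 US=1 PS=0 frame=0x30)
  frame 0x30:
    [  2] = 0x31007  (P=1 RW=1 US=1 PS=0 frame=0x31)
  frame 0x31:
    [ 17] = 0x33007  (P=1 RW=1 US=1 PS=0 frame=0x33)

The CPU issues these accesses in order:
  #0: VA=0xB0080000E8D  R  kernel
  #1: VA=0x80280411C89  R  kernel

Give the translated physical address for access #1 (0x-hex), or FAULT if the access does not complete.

Walk each access:
#0 VA=0xB0080000E8D (r,kernel):
  L0: frame=0x2A idx=22 entry=0x2B007 [P=1 RW=1 US=1 PS=0]
  L1: frame=0x2B idx=2 entry=0x2C087 [P=1 RW=1 US=1 PS=1]
  ⇒ phys 0x2CE8D (huge @L1)  [2 reads]
#1 VA=0x80280411C89 (r,kernel):
  L0: frame=0x2A idx=16 entry=0x2D007 [P=1 RW=1 US=1 PS=0]
  L1: frame=0x2D idx=10 entry=0x30007 [P=1 RW=1 US=1 PS=0]
  L2: frame=0x30 idx=2 entry=0x31007 [P=1 RW=1 US=1 PS=0]
  L3: frame=0x31 idx=17 entry=0x33007 [P=1 RW=1 US=1 PS=0]
  ⇒ phys 0x33C89  [4 reads]

Access #1 PA: 0x33C89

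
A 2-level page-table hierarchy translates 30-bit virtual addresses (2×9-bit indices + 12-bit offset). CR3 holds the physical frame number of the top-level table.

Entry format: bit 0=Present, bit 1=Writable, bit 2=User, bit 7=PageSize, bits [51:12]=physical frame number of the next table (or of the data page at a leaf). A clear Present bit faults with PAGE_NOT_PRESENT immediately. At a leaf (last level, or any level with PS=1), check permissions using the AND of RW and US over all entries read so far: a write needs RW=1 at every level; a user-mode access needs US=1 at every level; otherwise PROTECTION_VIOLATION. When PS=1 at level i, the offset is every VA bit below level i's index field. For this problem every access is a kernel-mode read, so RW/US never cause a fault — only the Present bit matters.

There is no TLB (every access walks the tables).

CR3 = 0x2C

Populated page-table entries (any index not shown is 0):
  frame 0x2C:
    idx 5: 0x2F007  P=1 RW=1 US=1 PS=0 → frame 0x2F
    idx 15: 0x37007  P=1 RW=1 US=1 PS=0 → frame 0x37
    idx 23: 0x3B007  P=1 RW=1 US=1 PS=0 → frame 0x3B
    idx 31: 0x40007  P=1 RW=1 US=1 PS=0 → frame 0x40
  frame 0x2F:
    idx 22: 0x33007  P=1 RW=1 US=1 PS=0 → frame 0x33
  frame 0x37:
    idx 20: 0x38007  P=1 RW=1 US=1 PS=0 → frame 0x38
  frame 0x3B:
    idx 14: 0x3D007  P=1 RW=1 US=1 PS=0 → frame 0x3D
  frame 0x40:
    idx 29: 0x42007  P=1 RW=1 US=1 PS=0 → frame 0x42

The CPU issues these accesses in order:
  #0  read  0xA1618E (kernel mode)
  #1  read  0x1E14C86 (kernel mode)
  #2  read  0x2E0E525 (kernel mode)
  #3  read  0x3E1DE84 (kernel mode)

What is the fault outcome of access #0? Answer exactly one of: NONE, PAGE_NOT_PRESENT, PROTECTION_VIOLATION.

Trace:
#0 VA=0xA1618E (r,kernel):
  L0 @0x2C[5] → 0x2F007  P=1,RW=1,US=1,PS=0
  L1 @0x2F[22] → 0x33007  P=1,RW=1,US=1,PS=0
  ✓ 0x3318E  — 2 lookups
#1 VA=0x1E14C86 (r,kernel):
  L0 @0x2C[15] → 0x37007  P=1,RW=1,US=1,PS=0
  L1 @0x37[20] → 0x38007  P=1,RW=1,US=1,PS=0
  ✓ 0x38C86  — 2 lookups
#2 VA=0x2E0E525 (r,kernel):
  L0 @0x2C[23] → 0x3B007  P=1,RW=1,US=1,PS=0
  L1 @0x3B[14] → 0x3D007  P=1,RW=1,US=1,PS=0
  ✓ 0x3D525  — 2 lookups
#3 VA=0x3E1DE84 (r,kernel):
  L0 @0x2C[31] → 0x40007  P=1,RW=1,US=1,PS=0
  L1 @0x40[29] → 0x42007  P=1,RW=1,US=1,PS=0
  ✓ 0x42E84  — 2 lookups

Access #0 fault: NONE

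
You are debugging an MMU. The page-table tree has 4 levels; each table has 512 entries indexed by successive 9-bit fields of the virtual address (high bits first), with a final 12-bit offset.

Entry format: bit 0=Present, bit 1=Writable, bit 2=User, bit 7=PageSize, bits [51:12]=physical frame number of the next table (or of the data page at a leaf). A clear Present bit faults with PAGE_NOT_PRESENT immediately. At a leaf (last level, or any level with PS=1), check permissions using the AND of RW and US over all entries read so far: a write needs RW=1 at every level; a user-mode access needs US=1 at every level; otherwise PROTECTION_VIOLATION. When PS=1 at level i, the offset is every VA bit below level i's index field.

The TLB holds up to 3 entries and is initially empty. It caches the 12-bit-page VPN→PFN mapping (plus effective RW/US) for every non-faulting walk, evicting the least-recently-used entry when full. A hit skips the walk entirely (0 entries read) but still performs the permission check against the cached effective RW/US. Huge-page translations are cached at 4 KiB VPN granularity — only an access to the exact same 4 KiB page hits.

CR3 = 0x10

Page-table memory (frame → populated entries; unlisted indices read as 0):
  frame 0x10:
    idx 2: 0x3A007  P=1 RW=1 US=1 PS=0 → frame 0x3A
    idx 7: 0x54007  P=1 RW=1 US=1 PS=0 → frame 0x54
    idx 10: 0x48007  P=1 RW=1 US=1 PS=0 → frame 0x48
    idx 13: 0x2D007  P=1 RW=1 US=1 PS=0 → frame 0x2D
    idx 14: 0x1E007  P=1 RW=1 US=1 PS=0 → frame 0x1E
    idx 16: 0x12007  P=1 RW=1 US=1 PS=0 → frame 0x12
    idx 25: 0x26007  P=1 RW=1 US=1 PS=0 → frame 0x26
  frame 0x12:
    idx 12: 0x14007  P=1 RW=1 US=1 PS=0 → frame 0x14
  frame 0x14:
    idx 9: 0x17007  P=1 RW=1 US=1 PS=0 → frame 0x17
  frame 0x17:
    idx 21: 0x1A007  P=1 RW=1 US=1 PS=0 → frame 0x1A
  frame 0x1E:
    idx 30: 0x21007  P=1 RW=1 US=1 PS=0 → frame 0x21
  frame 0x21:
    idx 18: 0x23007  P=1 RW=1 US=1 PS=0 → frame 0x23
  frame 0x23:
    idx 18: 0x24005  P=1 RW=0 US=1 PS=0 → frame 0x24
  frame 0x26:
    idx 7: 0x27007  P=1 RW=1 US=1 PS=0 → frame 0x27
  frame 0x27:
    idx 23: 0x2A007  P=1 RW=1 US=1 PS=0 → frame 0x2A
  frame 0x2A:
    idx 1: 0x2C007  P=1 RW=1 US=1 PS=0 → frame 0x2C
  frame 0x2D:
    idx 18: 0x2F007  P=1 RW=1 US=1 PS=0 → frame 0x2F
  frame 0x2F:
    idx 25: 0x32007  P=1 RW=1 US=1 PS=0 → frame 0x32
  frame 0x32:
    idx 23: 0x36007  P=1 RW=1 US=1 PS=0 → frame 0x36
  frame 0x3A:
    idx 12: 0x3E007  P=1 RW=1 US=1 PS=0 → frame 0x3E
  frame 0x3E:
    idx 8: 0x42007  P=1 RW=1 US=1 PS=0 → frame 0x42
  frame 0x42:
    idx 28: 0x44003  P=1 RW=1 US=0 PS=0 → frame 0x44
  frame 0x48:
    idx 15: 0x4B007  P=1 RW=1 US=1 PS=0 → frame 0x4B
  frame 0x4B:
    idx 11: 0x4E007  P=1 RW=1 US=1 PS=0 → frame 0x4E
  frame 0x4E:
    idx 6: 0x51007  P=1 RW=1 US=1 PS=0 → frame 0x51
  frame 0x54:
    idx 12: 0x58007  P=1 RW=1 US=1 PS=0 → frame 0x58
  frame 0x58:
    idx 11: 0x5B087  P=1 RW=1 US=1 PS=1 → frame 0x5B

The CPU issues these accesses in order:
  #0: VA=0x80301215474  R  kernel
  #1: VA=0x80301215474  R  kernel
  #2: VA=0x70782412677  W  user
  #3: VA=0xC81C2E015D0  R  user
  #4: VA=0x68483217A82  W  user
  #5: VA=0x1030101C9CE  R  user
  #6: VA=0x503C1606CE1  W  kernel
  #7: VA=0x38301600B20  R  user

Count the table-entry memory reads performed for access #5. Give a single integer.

Trace:
#0 VA=0x80301215474 (r,kernel):
  L0 @0x10[16] → 0x12007  P=1,RW=1,US=1,PS=0
  L1 @0x12[12] → 0x14007  P=1,RW=1,US=1,PS=0
  L2 @0x14[9] → 0x17007  P=1,RW=1,US=1,PS=0
  L3 @0x17[21] → 0x1A007  P=1,RW=1,US=1,PS=0
  ⇒ phys 0x1A474  [4 reads]
#1 VA=0x80301215474 (r,kernel):
  TLB hit vpn=0x80301215 → PA=0x1A474
#2 VA=0x70782412677 (w,user):
  L0 @0x10[14] → 0x1E007  P=1,RW=1,US=1,PS=0
  L1 @0x1E[30] → 0x21007  P=1,RW=1,US=1,PS=0
  L2 @0x21[18] → 0x23007  P=1,RW=1,US=1,PS=0
  L3 @0x23[18] → 0x24005  P=1,RW=0,US=1,PS=0
  ⇒ fault: PROTECTION_VIOLATION  — 4 lookups
#3 VA=0xC81C2E015D0 (r,user):
  L0 @0x10[25] → 0x26007  P=1,RW=1,US=1,PS=0
  L1 @0x26[7] → 0x27007  P=1,RW=1,US=1,PS=0
  L2 @0x27[23] → 0x2A007  P=1,RW=1,US=1,PS=0
  L3 @0x2A[1] → 0x2C007  P=1,RW=1,US=1,PS=0
  ⇒ phys 0x2C5D0  [4 reads]
#4 VA=0x68483217A82 (w,user):
  L0 @0x10[13] → 0x2D007  P=1,RW=1,US=1,PS=0
  L1 @0x2D[18] → 0x2F007  P=1,RW=1,US=1,PS=0
  L2 @0x2F[25] → 0x32007  P=1,RW=1,US=1,PS=0
  L3 @0x32[23] → 0x36007  P=1,RW=1,US=1,PS=0
  ⇒ phys 0x36A82  [4 reads]
#5 VA=0x1030101C9CE (r,user):
  L0 @0x10[2] → 0x3A007  P=1,RW=1,US=1,PS=0
  L1 @0x3A[12] → 0x3E007  P=1,RW=1,US=1,PS=0
  L2 @0x3E[8] → 0x42007  P=1,RW=1,US=1,PS=0
  L3 @0x42[28] → 0x44003  P=1,RW=1,US=0,PS=0
  ⇒ fault: PROTECTION_VIOLATION  — 4 lookups
#6 VA=0x503C1606CE1 (w,kernel):
  L0 @0x10[10] → 0x48007  P=1,RW=1,US=1,PS=0
  L1 @0x48[15] → 0x4B007  P=1,RW=1,US=1,PS=0
  L2 @0x4B[11] → 0x4E007  P=1,RW=1,US=1,PS=0
  L3 @0x4E[6] → 0x51007  P=1,RW=1,US=1,PS=0
  ⇒ phys 0x51CE1  [4 reads]
#7 VA=0x38301600B20 (r,user):
  L0 @0x10[7] → 0x54007  P=1,RW=1,US=1,PS=0
  L1 @0x54[12] → 0x58007  P=1,RW=1,US=1,PS=0
  L2 @0x58[11] → 0x5B087  P=1,RW=1,US=1,PS=1
  ⇒ phys 0x5BB20 (huge @L2)  [3 reads]

Entries read for #5: 4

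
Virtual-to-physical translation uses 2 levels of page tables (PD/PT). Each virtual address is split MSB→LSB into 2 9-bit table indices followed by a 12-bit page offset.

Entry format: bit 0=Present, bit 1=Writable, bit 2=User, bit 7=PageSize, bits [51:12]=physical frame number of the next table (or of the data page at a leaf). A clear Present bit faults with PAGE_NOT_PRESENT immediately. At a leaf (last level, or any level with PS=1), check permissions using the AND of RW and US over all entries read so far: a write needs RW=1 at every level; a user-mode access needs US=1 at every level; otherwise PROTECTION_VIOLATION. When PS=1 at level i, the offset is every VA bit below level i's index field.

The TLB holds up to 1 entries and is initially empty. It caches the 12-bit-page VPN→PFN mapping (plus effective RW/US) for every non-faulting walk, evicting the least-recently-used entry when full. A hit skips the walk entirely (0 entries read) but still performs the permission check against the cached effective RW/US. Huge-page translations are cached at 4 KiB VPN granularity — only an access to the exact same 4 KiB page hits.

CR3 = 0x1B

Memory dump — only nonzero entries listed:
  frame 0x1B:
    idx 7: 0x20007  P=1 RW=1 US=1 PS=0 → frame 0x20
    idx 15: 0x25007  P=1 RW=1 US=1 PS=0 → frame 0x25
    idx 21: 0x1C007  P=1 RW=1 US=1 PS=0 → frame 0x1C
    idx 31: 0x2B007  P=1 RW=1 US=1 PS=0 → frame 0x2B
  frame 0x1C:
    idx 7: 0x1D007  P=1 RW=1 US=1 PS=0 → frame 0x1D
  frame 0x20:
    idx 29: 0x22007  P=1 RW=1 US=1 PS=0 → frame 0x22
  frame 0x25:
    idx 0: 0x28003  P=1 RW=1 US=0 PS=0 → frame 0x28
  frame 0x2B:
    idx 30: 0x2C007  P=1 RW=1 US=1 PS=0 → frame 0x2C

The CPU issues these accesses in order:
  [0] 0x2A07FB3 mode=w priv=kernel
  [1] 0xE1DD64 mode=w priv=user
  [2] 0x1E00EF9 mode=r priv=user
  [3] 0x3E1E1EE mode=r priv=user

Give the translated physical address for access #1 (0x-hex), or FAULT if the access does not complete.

Walk each access:
#0 VA=0x2A07FB3 (w,kernel):
  L0 @0x1B[21] → 0x1C007  P=1,RW=1,US=1,PS=0
  L1 @0x1C[7] → 0x1D007  P=1,RW=1,US=1,PS=0
  ✓ 0x1DFB3  — 2 lookups
#1 VA=0xE1DD64 (w,user):
  L0 @0x1B[7] → 0x20007  P=1,RW=1,US=1,PS=0
  L1 @0x20[29] → 0x22007  P=1,RW=1,US=1,PS=0
  ✓ 0x22D64  — 2 lookups
#2 VA=0x1E00EF9 (r,user):
  L0 @0x1B[15] → 0x25007  P=1,RW=1,US=1,PS=0
  L1 @0x25[0] → 0x28003  P=1,RW=1,US=0,PS=0
  ✗ PROTECTION_VIOLATION  [2 reads]
#3 VA=0x3E1E1EE (r,user):
  L0 @0x1B[31] → 0x2B007  P=1,RW=1,US=1,PS=0
  L1 @0x2B[30] → 0x2C007  P=1,RW=1,US=1,PS=0
  ✓ 0x2C1EE  — 2 lookups

Access #1 PA: 0x22D64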